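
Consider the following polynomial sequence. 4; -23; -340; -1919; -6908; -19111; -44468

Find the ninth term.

-171964

Δ: -27, -317, -1579, -4989, -12203, -25357
Δ²: -290, -1262, -3410, -7214, -13154
Δ³: -972, -2148, -3804, -5940
Δ⁴: -1176, -1656, -2136
Δ⁵: -480, -480
Constant fifth difference = -480, so extend:
-2136 − 480 = -2616;  -5940 − 2616 = -8556;  -13154 − 8556 = -21710;  -25357 − 21710 = -47067;  -44468 − 47067 = -91535
-2616 − 480 = -3096;  -8556 − 3096 = -11652;  -21710 − 11652 = -33362;  -47067 − 33362 = -80429;  -91535 − 80429 = -171964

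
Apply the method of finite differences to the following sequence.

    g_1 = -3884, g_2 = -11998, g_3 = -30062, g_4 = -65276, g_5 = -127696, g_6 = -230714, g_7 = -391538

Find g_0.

-8114  -18064  -35214  -62420  -103018  -160824
-9950  -17150  -27206  -40598  -57806
-7200  -10056  -13392  -17208
-2856  -3336  -3816
-480  -480
The fifth differences are constant at -480.
Work back: -2856 + 480 = -2376;  -7200 + 2376 = -4824;  -9950 + 4824 = -5126;  -8114 + 5126 = -2988;  -3884 + 2988 = -896

-896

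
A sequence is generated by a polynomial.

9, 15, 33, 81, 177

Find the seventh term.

585

Δ: 6, 18, 48, 96
Δ²: 12, 30, 48
Δ³: 18, 18
Third differences constant at 18.
48 + 18 = 66;  96 + 66 = 162;  177 + 162 = 339
66 + 18 = 84;  162 + 84 = 246;  339 + 246 = 585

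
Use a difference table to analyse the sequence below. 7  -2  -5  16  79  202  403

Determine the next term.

700

First differences: -9  -3  21  63  123  201
Second differences: 6  24  42  60  78
Third differences: 18  18  18  18
Third differences constant at 18.
78 + 18 = 96;  201 + 96 = 297;  403 + 297 = 700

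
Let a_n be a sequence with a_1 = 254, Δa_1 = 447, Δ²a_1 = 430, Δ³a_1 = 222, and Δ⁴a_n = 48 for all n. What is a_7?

Build the table forward from the leading diagonal:
D4: 48, 48, 48, 48, 48, 48, 48
D3: 222, 270, 318, 366, 414, 462, 510
D2: 430, 652, 922, 1240, 1606, 2020, 2482
D1: 447, 877, 1529, 2451, 3691, 5297, 7317
a: 254, 701, 1578, 3107, 5558, 9249, 14546

14546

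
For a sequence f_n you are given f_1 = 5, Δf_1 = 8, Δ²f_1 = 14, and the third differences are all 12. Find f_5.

169

Build the table forward from the leading diagonal:
Third differences: 12  12  12  12  12
Second differences: 14  26  38  50  62
First differences: 8  22  48  86  136
f: 5  13  35  83  169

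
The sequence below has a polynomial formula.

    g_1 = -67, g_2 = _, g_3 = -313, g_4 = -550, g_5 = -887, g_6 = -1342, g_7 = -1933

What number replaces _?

Using the last 5 terms:
-237  -337  -455  -591
-100  -118  -136
-18  -18
Constant third difference = -18.
Extend backward: -100 + 18 = -82;  -237 + 82 = -155;  -313 + 155 = -158

-158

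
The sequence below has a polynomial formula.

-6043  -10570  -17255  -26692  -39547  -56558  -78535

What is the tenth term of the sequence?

-4527  -6685  -9437  -12855  -17011  -21977
-2158  -2752  -3418  -4156  -4966
-594  -666  -738  -810
-72  -72  -72
The fourth differences are constant (-72).
-810 − 72 = -882;  -4966 − 882 = -5848;  -21977 − 5848 = -27825;  -78535 − 27825 = -106360
-882 − 72 = -954;  -5848 − 954 = -6802;  -27825 − 6802 = -34627;  -106360 − 34627 = -140987
-954 − 72 = -1026;  -6802 − 1026 = -7828;  -34627 − 7828 = -42455;  -140987 − 42455 = -183442

-183442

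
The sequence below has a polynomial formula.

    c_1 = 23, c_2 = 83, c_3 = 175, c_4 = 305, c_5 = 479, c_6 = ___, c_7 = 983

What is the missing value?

Using the first 5 terms:
60  92  130  174
32  38  44
6  6
Constant third difference = 6.
Extend forward: 44 + 6 = 50;  174 + 50 = 224;  479 + 224 = 703

703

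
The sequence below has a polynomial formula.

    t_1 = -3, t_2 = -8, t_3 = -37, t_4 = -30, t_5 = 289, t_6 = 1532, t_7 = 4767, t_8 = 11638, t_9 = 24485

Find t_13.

D1: -5 , -29 , 7 , 319 , 1243 , 3235 , 6871 , 12847
D2: -24 , 36 , 312 , 924 , 1992 , 3636 , 5976
D3: 60 , 276 , 612 , 1068 , 1644 , 2340
D4: 216 , 336 , 456 , 576 , 696
D5: 120 , 120 , 120 , 120
Fifth differences constant at 120.
696 + 120 = 816;  2340 + 816 = 3156;  5976 + 3156 = 9132;  12847 + 9132 = 21979;  24485 + 21979 = 46464
816 + 120 = 936;  3156 + 936 = 4092;  9132 + 4092 = 13224;  21979 + 13224 = 35203;  46464 + 35203 = 81667
936 + 120 = 1056;  4092 + 1056 = 5148;  13224 + 5148 = 18372;  35203 + 18372 = 53575;  81667 + 53575 = 135242
1056 + 120 = 1176;  5148 + 1176 = 6324;  18372 + 6324 = 24696;  53575 + 24696 = 78271;  135242 + 78271 = 213513

213513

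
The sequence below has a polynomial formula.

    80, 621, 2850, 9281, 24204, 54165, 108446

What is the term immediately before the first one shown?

D1: 541  2229  6431  14923  29961  54281
D2: 1688  4202  8492  15038  24320
D3: 2514  4290  6546  9282
D4: 1776  2256  2736
D5: 480  480
The fifth differences are constant at 480.
Work back: 1776 − 480 = 1296;  2514 − 1296 = 1218;  1688 − 1218 = 470;  541 − 470 = 71;  80 − 71 = 9

9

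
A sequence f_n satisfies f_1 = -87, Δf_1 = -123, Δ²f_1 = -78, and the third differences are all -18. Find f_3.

-411

Build the table forward from the leading diagonal:
Third differences: -18  -18  -18
Second differences: -78  -96  -114
First differences: -123  -201  -297
f: -87  -210  -411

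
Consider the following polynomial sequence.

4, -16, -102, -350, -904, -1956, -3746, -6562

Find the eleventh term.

-20, -86, -248, -554, -1052, -1790, -2816
-66, -162, -306, -498, -738, -1026
-96, -144, -192, -240, -288
-48, -48, -48, -48
The fourth differences are constant (-48).
-288 − 48 = -336;  -1026 − 336 = -1362;  -2816 − 1362 = -4178;  -6562 − 4178 = -10740
-336 − 48 = -384;  -1362 − 384 = -1746;  -4178 − 1746 = -5924;  -10740 − 5924 = -16664
-384 − 48 = -432;  -1746 − 432 = -2178;  -5924 − 2178 = -8102;  -16664 − 8102 = -24766

-24766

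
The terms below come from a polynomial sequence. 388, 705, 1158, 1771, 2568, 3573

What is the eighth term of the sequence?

D1: 317, 453, 613, 797, 1005
D2: 136, 160, 184, 208
D3: 24, 24, 24
Constant third difference = 24, so extend:
208 + 24 = 232;  1005 + 232 = 1237;  3573 + 1237 = 4810
232 + 24 = 256;  1237 + 256 = 1493;  4810 + 1493 = 6303

6303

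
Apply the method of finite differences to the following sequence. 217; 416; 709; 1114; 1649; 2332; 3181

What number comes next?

4214

199  293  405  535  683  849
94  112  130  148  166
18  18  18  18
Third differences constant at 18.
166 + 18 = 184;  849 + 184 = 1033;  3181 + 1033 = 4214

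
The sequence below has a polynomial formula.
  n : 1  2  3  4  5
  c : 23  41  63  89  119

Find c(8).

233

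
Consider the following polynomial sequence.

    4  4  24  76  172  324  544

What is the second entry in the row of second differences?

First differences: 0, 20, 52, 96, 152, 220
Second differences: 20, 32, 44, 56, 68
Third differences: 12, 12, 12, 12

32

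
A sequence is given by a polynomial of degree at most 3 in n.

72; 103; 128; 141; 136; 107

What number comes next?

48

Δ: 31 , 25 , 13 , -5 , -29
Δ²: -6 , -12 , -18 , -24
Δ³: -6 , -6 , -6
Third differences constant at -6.
-24 − 6 = -30;  -29 − 30 = -59;  107 − 59 = 48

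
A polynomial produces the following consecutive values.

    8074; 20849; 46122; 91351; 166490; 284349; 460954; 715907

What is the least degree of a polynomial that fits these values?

5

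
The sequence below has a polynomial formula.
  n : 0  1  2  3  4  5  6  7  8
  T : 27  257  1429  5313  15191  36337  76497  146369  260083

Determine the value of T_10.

Δ: 230 , 1172 , 3884 , 9878 , 21146 , 40160 , 69872 , 113714
Δ²: 942 , 2712 , 5994 , 11268 , 19014 , 29712 , 43842
Δ³: 1770 , 3282 , 5274 , 7746 , 10698 , 14130
Δ⁴: 1512 , 1992 , 2472 , 2952 , 3432
Δ⁵: 480 , 480 , 480 , 480
Fifth differences constant at 480.
3432 + 480 = 3912;  14130 + 3912 = 18042;  43842 + 18042 = 61884;  113714 + 61884 = 175598;  260083 + 175598 = 435681
3912 + 480 = 4392;  18042 + 4392 = 22434;  61884 + 22434 = 84318;  175598 + 84318 = 259916;  435681 + 259916 = 695597

695597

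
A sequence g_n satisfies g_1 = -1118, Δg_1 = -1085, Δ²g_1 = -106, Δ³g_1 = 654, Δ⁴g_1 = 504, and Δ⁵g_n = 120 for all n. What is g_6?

1577

Build the table forward from the leading diagonal:
D5: 120, 120, 120, 120, 120, 120
D4: 504, 624, 744, 864, 984, 1104
D3: 654, 1158, 1782, 2526, 3390, 4374
D2: -106, 548, 1706, 3488, 6014, 9404
D1: -1085, -1191, -643, 1063, 4551, 10565
g: -1118, -2203, -3394, -4037, -2974, 1577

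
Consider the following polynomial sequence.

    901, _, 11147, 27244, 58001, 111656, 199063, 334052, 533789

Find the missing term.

Using the last 7 terms:
D1: 16097, 30757, 53655, 87407, 134989, 199737
D2: 14660, 22898, 33752, 47582, 64748
D3: 8238, 10854, 13830, 17166
D4: 2616, 2976, 3336
D5: 360, 360
Constant fifth difference = 360.
Extend backward: 2616 − 360 = 2256;  8238 − 2256 = 5982;  14660 − 5982 = 8678;  16097 − 8678 = 7419;  11147 − 7419 = 3728

3728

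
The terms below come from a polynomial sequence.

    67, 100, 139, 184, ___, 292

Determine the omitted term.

235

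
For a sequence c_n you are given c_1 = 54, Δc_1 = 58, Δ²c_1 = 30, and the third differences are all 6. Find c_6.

704

Build the table forward from the leading diagonal:
Third differences: 6, 6, 6, 6, 6, 6
Second differences: 30, 36, 42, 48, 54, 60
First differences: 58, 88, 124, 166, 214, 268
c: 54, 112, 200, 324, 490, 704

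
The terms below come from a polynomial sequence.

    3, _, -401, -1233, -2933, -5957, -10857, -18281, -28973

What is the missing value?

-77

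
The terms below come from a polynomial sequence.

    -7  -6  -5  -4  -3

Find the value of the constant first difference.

First differences: 1, 1, 1, 1

1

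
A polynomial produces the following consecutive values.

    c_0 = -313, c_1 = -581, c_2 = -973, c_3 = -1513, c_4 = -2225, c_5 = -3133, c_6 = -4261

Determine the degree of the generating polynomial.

3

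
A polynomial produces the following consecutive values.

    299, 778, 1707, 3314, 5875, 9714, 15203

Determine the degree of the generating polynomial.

479, 929, 1607, 2561, 3839, 5489
450, 678, 954, 1278, 1650
228, 276, 324, 372
48, 48, 48
The fourth differences are constant, so the polynomial has degree 4.

4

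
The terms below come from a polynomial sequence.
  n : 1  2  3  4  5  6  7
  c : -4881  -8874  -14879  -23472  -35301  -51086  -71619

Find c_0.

-2396

First differences: -3993  -6005  -8593  -11829  -15785  -20533
Second differences: -2012  -2588  -3236  -3956  -4748
Third differences: -576  -648  -720  -792
Fourth differences: -72  -72  -72
The fourth differences are constant at -72.
Work back: -576 + 72 = -504;  -2012 + 504 = -1508;  -3993 + 1508 = -2485;  -4881 + 2485 = -2396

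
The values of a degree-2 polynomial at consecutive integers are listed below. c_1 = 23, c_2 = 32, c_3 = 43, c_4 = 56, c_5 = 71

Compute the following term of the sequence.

88

9, 11, 13, 15
2, 2, 2
Second differences constant at 2.
15 + 2 = 17;  71 + 17 = 88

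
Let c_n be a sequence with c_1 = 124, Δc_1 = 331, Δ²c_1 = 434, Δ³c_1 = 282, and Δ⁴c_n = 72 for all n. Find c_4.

2701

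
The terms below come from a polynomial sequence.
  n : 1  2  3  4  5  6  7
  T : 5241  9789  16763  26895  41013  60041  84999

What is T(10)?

207093

First differences: 4548, 6974, 10132, 14118, 19028, 24958
Second differences: 2426, 3158, 3986, 4910, 5930
Third differences: 732, 828, 924, 1020
Fourth differences: 96, 96, 96
Constant fourth difference = 96, so extend:
1020 + 96 = 1116;  5930 + 1116 = 7046;  24958 + 7046 = 32004;  84999 + 32004 = 117003
1116 + 96 = 1212;  7046 + 1212 = 8258;  32004 + 8258 = 40262;  117003 + 40262 = 157265
1212 + 96 = 1308;  8258 + 1308 = 9566;  40262 + 9566 = 49828;  157265 + 49828 = 207093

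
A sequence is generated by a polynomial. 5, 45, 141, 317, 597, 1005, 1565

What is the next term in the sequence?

D1: 40  96  176  280  408  560
D2: 56  80  104  128  152
D3: 24  24  24  24
Constant third difference = 24, so extend:
152 + 24 = 176;  560 + 176 = 736;  1565 + 736 = 2301

2301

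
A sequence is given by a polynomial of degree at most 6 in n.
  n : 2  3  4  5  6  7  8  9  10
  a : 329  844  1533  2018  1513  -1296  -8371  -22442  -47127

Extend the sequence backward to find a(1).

78

515, 689, 485, -505, -2809, -7075, -14071, -24685
174, -204, -990, -2304, -4266, -6996, -10614
-378, -786, -1314, -1962, -2730, -3618
-408, -528, -648, -768, -888
-120, -120, -120, -120
The fifth differences are constant at -120.
Work back: -408 + 120 = -288;  -378 + 288 = -90;  174 + 90 = 264;  515 − 264 = 251;  329 − 251 = 78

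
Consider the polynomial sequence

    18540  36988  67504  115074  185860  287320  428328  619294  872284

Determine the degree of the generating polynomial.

5

18448, 30516, 47570, 70786, 101460, 141008, 190966, 252990
12068, 17054, 23216, 30674, 39548, 49958, 62024
4986, 6162, 7458, 8874, 10410, 12066
1176, 1296, 1416, 1536, 1656
120, 120, 120, 120
The fifth differences are constant, so the polynomial has degree 5.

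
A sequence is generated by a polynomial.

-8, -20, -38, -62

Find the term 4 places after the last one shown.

-218

D1: -12, -18, -24
D2: -6, -6
Second differences constant at -6.
-24 − 6 = -30;  -62 − 30 = -92
-30 − 6 = -36;  -92 − 36 = -128
-36 − 6 = -42;  -128 − 42 = -170
-42 − 6 = -48;  -170 − 48 = -218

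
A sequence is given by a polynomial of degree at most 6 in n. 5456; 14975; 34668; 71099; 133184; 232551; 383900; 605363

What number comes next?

D1: 9519, 19693, 36431, 62085, 99367, 151349, 221463
D2: 10174, 16738, 25654, 37282, 51982, 70114
D3: 6564, 8916, 11628, 14700, 18132
D4: 2352, 2712, 3072, 3432
D5: 360, 360, 360
The fifth differences are constant (360).
3432 + 360 = 3792;  18132 + 3792 = 21924;  70114 + 21924 = 92038;  221463 + 92038 = 313501;  605363 + 313501 = 918864

918864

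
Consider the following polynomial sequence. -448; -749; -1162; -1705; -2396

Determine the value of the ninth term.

-7000

First differences: -301, -413, -543, -691
Second differences: -112, -130, -148
Third differences: -18, -18
The third differences are constant (-18).
-148 − 18 = -166;  -691 − 166 = -857;  -2396 − 857 = -3253
-166 − 18 = -184;  -857 − 184 = -1041;  -3253 − 1041 = -4294
-184 − 18 = -202;  -1041 − 202 = -1243;  -4294 − 1243 = -5537
-202 − 18 = -220;  -1243 − 220 = -1463;  -5537 − 1463 = -7000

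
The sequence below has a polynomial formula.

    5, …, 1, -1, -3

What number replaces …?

3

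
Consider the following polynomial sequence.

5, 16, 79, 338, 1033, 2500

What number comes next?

5171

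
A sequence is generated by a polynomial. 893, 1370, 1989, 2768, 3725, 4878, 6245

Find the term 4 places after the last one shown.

First differences: 477  619  779  957  1153  1367
Second differences: 142  160  178  196  214
Third differences: 18  18  18  18
Constant third difference = 18, so extend:
214 + 18 = 232;  1367 + 232 = 1599;  6245 + 1599 = 7844
232 + 18 = 250;  1599 + 250 = 1849;  7844 + 1849 = 9693
250 + 18 = 268;  1849 + 268 = 2117;  9693 + 2117 = 11810
268 + 18 = 286;  2117 + 286 = 2403;  11810 + 2403 = 14213

14213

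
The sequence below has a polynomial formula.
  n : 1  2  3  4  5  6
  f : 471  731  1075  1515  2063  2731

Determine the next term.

First differences: 260 , 344 , 440 , 548 , 668
Second differences: 84 , 96 , 108 , 120
Third differences: 12 , 12 , 12
Constant third difference = 12, so extend:
120 + 12 = 132;  668 + 132 = 800;  2731 + 800 = 3531

3531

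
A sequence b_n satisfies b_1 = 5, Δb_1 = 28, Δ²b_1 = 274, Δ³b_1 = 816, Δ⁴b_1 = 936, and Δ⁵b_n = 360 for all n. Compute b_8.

Build the table forward from the leading diagonal:
D5: 360, 360, 360, 360, 360, 360, 360, 360
D4: 936, 1296, 1656, 2016, 2376, 2736, 3096, 3456
D3: 816, 1752, 3048, 4704, 6720, 9096, 11832, 14928
D2: 274, 1090, 2842, 5890, 10594, 17314, 26410, 38242
D1: 28, 302, 1392, 4234, 10124, 20718, 38032, 64442
b: 5, 33, 335, 1727, 5961, 16085, 36803, 74835

74835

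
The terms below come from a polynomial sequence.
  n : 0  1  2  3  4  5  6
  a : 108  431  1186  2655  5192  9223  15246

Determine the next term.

Δ: 323, 755, 1469, 2537, 4031, 6023
Δ²: 432, 714, 1068, 1494, 1992
Δ³: 282, 354, 426, 498
Δ⁴: 72, 72, 72
The fourth differences are constant (72).
498 + 72 = 570;  1992 + 570 = 2562;  6023 + 2562 = 8585;  15246 + 8585 = 23831

23831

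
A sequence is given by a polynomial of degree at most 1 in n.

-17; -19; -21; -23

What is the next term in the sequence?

First differences: -2, -2, -2
The first differences are constant (-2).
-23 − 2 = -25

-25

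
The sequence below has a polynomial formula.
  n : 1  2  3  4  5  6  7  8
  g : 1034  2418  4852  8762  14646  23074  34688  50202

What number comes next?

70402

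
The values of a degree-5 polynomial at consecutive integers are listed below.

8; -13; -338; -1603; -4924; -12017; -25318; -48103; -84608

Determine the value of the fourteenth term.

-703513

-21 , -325 , -1265 , -3321 , -7093 , -13301 , -22785 , -36505
-304 , -940 , -2056 , -3772 , -6208 , -9484 , -13720
-636 , -1116 , -1716 , -2436 , -3276 , -4236
-480 , -600 , -720 , -840 , -960
-120 , -120 , -120 , -120
Constant fifth difference = -120, so extend:
-960 − 120 = -1080;  -4236 − 1080 = -5316;  -13720 − 5316 = -19036;  -36505 − 19036 = -55541;  -84608 − 55541 = -140149
-1080 − 120 = -1200;  -5316 − 1200 = -6516;  -19036 − 6516 = -25552;  -55541 − 25552 = -81093;  -140149 − 81093 = -221242
-1200 − 120 = -1320;  -6516 − 1320 = -7836;  -25552 − 7836 = -33388;  -81093 − 33388 = -114481;  -221242 − 114481 = -335723
-1320 − 120 = -1440;  -7836 − 1440 = -9276;  -33388 − 9276 = -42664;  -114481 − 42664 = -157145;  -335723 − 157145 = -492868
-1440 − 120 = -1560;  -9276 − 1560 = -10836;  -42664 − 10836 = -53500;  -157145 − 53500 = -210645;  -492868 − 210645 = -703513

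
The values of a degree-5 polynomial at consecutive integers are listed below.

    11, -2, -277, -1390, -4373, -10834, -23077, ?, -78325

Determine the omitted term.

-44222

Using the first 7 terms:
First differences: -13, -275, -1113, -2983, -6461, -12243
Second differences: -262, -838, -1870, -3478, -5782
Third differences: -576, -1032, -1608, -2304
Fourth differences: -456, -576, -696
Fifth differences: -120, -120
Constant fifth difference = -120.
Extend forward: -696 − 120 = -816;  -2304 − 816 = -3120;  -5782 − 3120 = -8902;  -12243 − 8902 = -21145;  -23077 − 21145 = -44222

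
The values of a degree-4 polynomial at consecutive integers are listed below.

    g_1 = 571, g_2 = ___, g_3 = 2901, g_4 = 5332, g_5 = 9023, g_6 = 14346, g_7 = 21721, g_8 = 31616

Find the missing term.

1406

Using the last 6 terms:
Δ: 2431, 3691, 5323, 7375, 9895
Δ²: 1260, 1632, 2052, 2520
Δ³: 372, 420, 468
Δ⁴: 48, 48
Constant fourth difference = 48.
Extend backward: 372 − 48 = 324;  1260 − 324 = 936;  2431 − 936 = 1495;  2901 − 1495 = 1406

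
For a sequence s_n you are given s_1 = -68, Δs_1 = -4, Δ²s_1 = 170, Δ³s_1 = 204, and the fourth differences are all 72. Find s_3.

Build the table forward from the leading diagonal:
Δ⁴: 72  72  72
Δ³: 204  276  348
Δ²: 170  374  650
Δ: -4  166  540
s: -68  -72  94

94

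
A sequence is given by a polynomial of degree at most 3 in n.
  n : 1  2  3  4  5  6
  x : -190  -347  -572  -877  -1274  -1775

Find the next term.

-2392

-157, -225, -305, -397, -501
-68, -80, -92, -104
-12, -12, -12
Third differences constant at -12.
-104 − 12 = -116;  -501 − 116 = -617;  -1775 − 617 = -2392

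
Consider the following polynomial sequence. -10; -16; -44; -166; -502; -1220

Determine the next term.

-6 , -28 , -122 , -336 , -718
-22 , -94 , -214 , -382
-72 , -120 , -168
-48 , -48
The fourth differences are constant (-48).
-168 − 48 = -216;  -382 − 216 = -598;  -718 − 598 = -1316;  -1220 − 1316 = -2536

-2536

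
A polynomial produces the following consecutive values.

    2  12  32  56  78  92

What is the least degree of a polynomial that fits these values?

3

D1: 10, 20, 24, 22, 14
D2: 10, 4, -2, -8
D3: -6, -6, -6
The third differences are constant, so the polynomial has degree 3.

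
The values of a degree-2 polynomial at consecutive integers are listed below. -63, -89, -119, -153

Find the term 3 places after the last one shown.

-279

-26 , -30 , -34
-4 , -4
Second differences constant at -4.
-34 − 4 = -38;  -153 − 38 = -191
-38 − 4 = -42;  -191 − 42 = -233
-42 − 4 = -46;  -233 − 46 = -279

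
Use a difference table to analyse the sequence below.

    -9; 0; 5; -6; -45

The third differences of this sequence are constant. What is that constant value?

D1: 9, 5, -11, -39
D2: -4, -16, -28
D3: -12, -12

-12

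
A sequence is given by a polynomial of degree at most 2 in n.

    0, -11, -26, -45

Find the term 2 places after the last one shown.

-95

D1: -11, -15, -19
D2: -4, -4
Second differences constant at -4.
-19 − 4 = -23;  -45 − 23 = -68
-23 − 4 = -27;  -68 − 27 = -95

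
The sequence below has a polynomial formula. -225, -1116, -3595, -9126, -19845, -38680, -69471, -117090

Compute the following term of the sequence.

-187561

First differences: -891, -2479, -5531, -10719, -18835, -30791, -47619
Second differences: -1588, -3052, -5188, -8116, -11956, -16828
Third differences: -1464, -2136, -2928, -3840, -4872
Fourth differences: -672, -792, -912, -1032
Fifth differences: -120, -120, -120
The fifth differences are constant (-120).
-1032 − 120 = -1152;  -4872 − 1152 = -6024;  -16828 − 6024 = -22852;  -47619 − 22852 = -70471;  -117090 − 70471 = -187561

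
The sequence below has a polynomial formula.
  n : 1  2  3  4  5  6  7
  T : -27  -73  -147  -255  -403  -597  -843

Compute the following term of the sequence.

-1147

Δ: -46  -74  -108  -148  -194  -246
Δ²: -28  -34  -40  -46  -52
Δ³: -6  -6  -6  -6
Third differences constant at -6.
-52 − 6 = -58;  -246 − 58 = -304;  -843 − 304 = -1147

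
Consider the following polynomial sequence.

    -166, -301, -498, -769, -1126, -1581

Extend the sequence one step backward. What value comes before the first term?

-81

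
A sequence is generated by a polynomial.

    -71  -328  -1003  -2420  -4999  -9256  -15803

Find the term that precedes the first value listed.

-4

First differences: -257, -675, -1417, -2579, -4257, -6547
Second differences: -418, -742, -1162, -1678, -2290
Third differences: -324, -420, -516, -612
Fourth differences: -96, -96, -96
The fourth differences are constant at -96.
Work back: -324 + 96 = -228;  -418 + 228 = -190;  -257 + 190 = -67;  -71 + 67 = -4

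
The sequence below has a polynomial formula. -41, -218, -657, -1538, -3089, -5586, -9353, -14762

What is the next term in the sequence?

-22233

-177, -439, -881, -1551, -2497, -3767, -5409
-262, -442, -670, -946, -1270, -1642
-180, -228, -276, -324, -372
-48, -48, -48, -48
Constant fourth difference = -48, so extend:
-372 − 48 = -420;  -1642 − 420 = -2062;  -5409 − 2062 = -7471;  -14762 − 7471 = -22233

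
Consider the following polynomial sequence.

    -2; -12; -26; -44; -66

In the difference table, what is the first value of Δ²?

-4

First differences: -10, -14, -18, -22
Second differences: -4, -4, -4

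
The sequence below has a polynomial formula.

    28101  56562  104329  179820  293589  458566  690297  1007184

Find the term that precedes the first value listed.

First differences: 28461, 47767, 75491, 113769, 164977, 231731, 316887
Second differences: 19306, 27724, 38278, 51208, 66754, 85156
Third differences: 8418, 10554, 12930, 15546, 18402
Fourth differences: 2136, 2376, 2616, 2856
Fifth differences: 240, 240, 240
The fifth differences are constant at 240.
Work back: 2136 − 240 = 1896;  8418 − 1896 = 6522;  19306 − 6522 = 12784;  28461 − 12784 = 15677;  28101 − 15677 = 12424

12424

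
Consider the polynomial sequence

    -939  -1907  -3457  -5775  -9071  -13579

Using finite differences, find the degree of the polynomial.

4

First differences: -968, -1550, -2318, -3296, -4508
Second differences: -582, -768, -978, -1212
Third differences: -186, -210, -234
Fourth differences: -24, -24
The fourth differences are constant, so the polynomial has degree 4.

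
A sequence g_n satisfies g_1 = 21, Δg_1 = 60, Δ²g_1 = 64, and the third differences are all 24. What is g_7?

Build the table forward from the leading diagonal:
D3: 24  24  24  24  24  24  24
D2: 64  88  112  136  160  184  208
D1: 60  124  212  324  460  620  804
g: 21  81  205  417  741  1201  1821

1821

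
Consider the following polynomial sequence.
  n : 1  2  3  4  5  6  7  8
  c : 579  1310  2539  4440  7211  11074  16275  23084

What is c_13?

D1: 731 , 1229 , 1901 , 2771 , 3863 , 5201 , 6809
D2: 498 , 672 , 870 , 1092 , 1338 , 1608
D3: 174 , 198 , 222 , 246 , 270
D4: 24 , 24 , 24 , 24
Constant fourth difference = 24, so extend:
270 + 24 = 294;  1608 + 294 = 1902;  6809 + 1902 = 8711;  23084 + 8711 = 31795
294 + 24 = 318;  1902 + 318 = 2220;  8711 + 2220 = 10931;  31795 + 10931 = 42726
318 + 24 = 342;  2220 + 342 = 2562;  10931 + 2562 = 13493;  42726 + 13493 = 56219
342 + 24 = 366;  2562 + 366 = 2928;  13493 + 2928 = 16421;  56219 + 16421 = 72640
366 + 24 = 390;  2928 + 390 = 3318;  16421 + 3318 = 19739;  72640 + 19739 = 92379

92379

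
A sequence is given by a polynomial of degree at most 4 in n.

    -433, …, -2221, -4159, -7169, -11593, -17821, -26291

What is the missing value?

-1061

Using the last 6 terms:
-1938, -3010, -4424, -6228, -8470
-1072, -1414, -1804, -2242
-342, -390, -438
-48, -48
Constant fourth difference = -48.
Extend backward: -342 + 48 = -294;  -1072 + 294 = -778;  -1938 + 778 = -1160;  -2221 + 1160 = -1061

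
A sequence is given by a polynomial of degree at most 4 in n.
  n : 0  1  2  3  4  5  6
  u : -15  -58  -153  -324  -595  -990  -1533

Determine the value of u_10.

Δ: -43, -95, -171, -271, -395, -543
Δ²: -52, -76, -100, -124, -148
Δ³: -24, -24, -24, -24
Third differences constant at -24.
-148 − 24 = -172;  -543 − 172 = -715;  -1533 − 715 = -2248
-172 − 24 = -196;  -715 − 196 = -911;  -2248 − 911 = -3159
-196 − 24 = -220;  -911 − 220 = -1131;  -3159 − 1131 = -4290
-220 − 24 = -244;  -1131 − 244 = -1375;  -4290 − 1375 = -5665

-5665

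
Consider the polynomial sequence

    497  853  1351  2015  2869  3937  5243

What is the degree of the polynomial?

3

Δ: 356, 498, 664, 854, 1068, 1306
Δ²: 142, 166, 190, 214, 238
Δ³: 24, 24, 24, 24
The third differences are constant, so the polynomial has degree 3.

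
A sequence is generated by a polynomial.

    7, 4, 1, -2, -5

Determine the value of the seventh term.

-3 , -3 , -3 , -3
First differences constant at -3.
-5 − 3 = -8
-8 − 3 = -11

-11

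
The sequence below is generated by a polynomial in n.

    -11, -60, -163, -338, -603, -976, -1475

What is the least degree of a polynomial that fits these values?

3

Δ: -49, -103, -175, -265, -373, -499
Δ²: -54, -72, -90, -108, -126
Δ³: -18, -18, -18, -18
The third differences are constant, so the polynomial has degree 3.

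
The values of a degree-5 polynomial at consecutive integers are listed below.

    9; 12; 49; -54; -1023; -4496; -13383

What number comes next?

-32226

Δ: 3, 37, -103, -969, -3473, -8887
Δ²: 34, -140, -866, -2504, -5414
Δ³: -174, -726, -1638, -2910
Δ⁴: -552, -912, -1272
Δ⁵: -360, -360
The fifth differences are constant (-360).
-1272 − 360 = -1632;  -2910 − 1632 = -4542;  -5414 − 4542 = -9956;  -8887 − 9956 = -18843;  -13383 − 18843 = -32226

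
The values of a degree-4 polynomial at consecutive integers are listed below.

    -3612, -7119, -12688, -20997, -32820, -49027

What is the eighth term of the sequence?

-98553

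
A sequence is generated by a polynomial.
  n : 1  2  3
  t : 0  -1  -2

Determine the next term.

D1: -1, -1
First differences constant at -1.
-2 − 1 = -3

-3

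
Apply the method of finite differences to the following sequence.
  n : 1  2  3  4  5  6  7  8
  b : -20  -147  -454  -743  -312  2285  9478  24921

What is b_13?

469696

-127 , -307 , -289 , 431 , 2597 , 7193 , 15443
-180 , 18 , 720 , 2166 , 4596 , 8250
198 , 702 , 1446 , 2430 , 3654
504 , 744 , 984 , 1224
240 , 240 , 240
Fifth differences constant at 240.
1224 + 240 = 1464;  3654 + 1464 = 5118;  8250 + 5118 = 13368;  15443 + 13368 = 28811;  24921 + 28811 = 53732
1464 + 240 = 1704;  5118 + 1704 = 6822;  13368 + 6822 = 20190;  28811 + 20190 = 49001;  53732 + 49001 = 102733
1704 + 240 = 1944;  6822 + 1944 = 8766;  20190 + 8766 = 28956;  49001 + 28956 = 77957;  102733 + 77957 = 180690
1944 + 240 = 2184;  8766 + 2184 = 10950;  28956 + 10950 = 39906;  77957 + 39906 = 117863;  180690 + 117863 = 298553
2184 + 240 = 2424;  10950 + 2424 = 13374;  39906 + 13374 = 53280;  117863 + 53280 = 171143;  298553 + 171143 = 469696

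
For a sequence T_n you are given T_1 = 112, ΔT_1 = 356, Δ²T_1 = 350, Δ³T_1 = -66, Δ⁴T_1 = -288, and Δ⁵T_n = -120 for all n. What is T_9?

Build the table forward from the leading diagonal:
D5: -120  -120  -120  -120  -120  -120  -120  -120  -120
D4: -288  -408  -528  -648  -768  -888  -1008  -1128  -1248
D3: -66  -354  -762  -1290  -1938  -2706  -3594  -4602  -5730
D2: 350  284  -70  -832  -2122  -4060  -6766  -10360  -14962
D1: 356  706  990  920  88  -2034  -6094  -12860  -23220
T: 112  468  1174  2164  3084  3172  1138  -4956  -17816

-17816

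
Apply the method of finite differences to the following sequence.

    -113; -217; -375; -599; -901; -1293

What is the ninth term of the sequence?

First differences: -104, -158, -224, -302, -392
Second differences: -54, -66, -78, -90
Third differences: -12, -12, -12
The third differences are constant (-12).
-90 − 12 = -102;  -392 − 102 = -494;  -1293 − 494 = -1787
-102 − 12 = -114;  -494 − 114 = -608;  -1787 − 608 = -2395
-114 − 12 = -126;  -608 − 126 = -734;  -2395 − 734 = -3129

-3129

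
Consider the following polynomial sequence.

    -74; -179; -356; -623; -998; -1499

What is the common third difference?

D1: -105, -177, -267, -375, -501
D2: -72, -90, -108, -126
D3: -18, -18, -18

-18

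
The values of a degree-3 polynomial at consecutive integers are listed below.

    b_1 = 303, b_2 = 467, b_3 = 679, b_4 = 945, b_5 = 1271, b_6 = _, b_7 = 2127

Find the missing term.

1663

Using the first 5 terms:
D1: 164  212  266  326
D2: 48  54  60
D3: 6  6
Constant third difference = 6.
Extend forward: 60 + 6 = 66;  326 + 66 = 392;  1271 + 392 = 1663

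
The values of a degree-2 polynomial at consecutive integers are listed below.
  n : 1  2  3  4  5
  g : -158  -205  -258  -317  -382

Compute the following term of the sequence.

-453

D1: -47 , -53 , -59 , -65
D2: -6 , -6 , -6
Constant second difference = -6, so extend:
-65 − 6 = -71;  -382 − 71 = -453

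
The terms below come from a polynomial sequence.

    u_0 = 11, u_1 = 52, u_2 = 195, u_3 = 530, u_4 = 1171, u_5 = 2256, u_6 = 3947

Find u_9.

Δ: 41, 143, 335, 641, 1085, 1691
Δ²: 102, 192, 306, 444, 606
Δ³: 90, 114, 138, 162
Δ⁴: 24, 24, 24
Constant fourth difference = 24, so extend:
162 + 24 = 186;  606 + 186 = 792;  1691 + 792 = 2483;  3947 + 2483 = 6430
186 + 24 = 210;  792 + 210 = 1002;  2483 + 1002 = 3485;  6430 + 3485 = 9915
210 + 24 = 234;  1002 + 234 = 1236;  3485 + 1236 = 4721;  9915 + 4721 = 14636

14636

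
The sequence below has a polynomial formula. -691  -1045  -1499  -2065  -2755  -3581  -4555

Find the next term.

-5689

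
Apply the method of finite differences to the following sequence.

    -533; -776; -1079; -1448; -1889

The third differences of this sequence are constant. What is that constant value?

D1: -243, -303, -369, -441
D2: -60, -66, -72
D3: -6, -6

-6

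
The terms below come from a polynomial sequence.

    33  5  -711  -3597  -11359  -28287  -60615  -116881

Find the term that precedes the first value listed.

D1: -28  -716  -2886  -7762  -16928  -32328  -56266
D2: -688  -2170  -4876  -9166  -15400  -23938
D3: -1482  -2706  -4290  -6234  -8538
D4: -1224  -1584  -1944  -2304
D5: -360  -360  -360
The fifth differences are constant at -360.
Work back: -1224 + 360 = -864;  -1482 + 864 = -618;  -688 + 618 = -70;  -28 + 70 = 42;  33 − 42 = -9

-9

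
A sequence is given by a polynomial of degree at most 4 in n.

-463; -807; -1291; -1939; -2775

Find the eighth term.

First differences: -344, -484, -648, -836
Second differences: -140, -164, -188
Third differences: -24, -24
Third differences constant at -24.
-188 − 24 = -212;  -836 − 212 = -1048;  -2775 − 1048 = -3823
-212 − 24 = -236;  -1048 − 236 = -1284;  -3823 − 1284 = -5107
-236 − 24 = -260;  -1284 − 260 = -1544;  -5107 − 1544 = -6651

-6651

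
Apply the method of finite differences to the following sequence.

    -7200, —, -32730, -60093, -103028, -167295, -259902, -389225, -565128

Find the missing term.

Using the last 7 terms:
D1: -27363, -42935, -64267, -92607, -129323, -175903
D2: -15572, -21332, -28340, -36716, -46580
D3: -5760, -7008, -8376, -9864
D4: -1248, -1368, -1488
D5: -120, -120
Constant fifth difference = -120.
Extend backward: -1248 + 120 = -1128;  -5760 + 1128 = -4632;  -15572 + 4632 = -10940;  -27363 + 10940 = -16423;  -32730 + 16423 = -16307

-16307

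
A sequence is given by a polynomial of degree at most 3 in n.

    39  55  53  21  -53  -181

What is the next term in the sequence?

Δ: 16, -2, -32, -74, -128
Δ²: -18, -30, -42, -54
Δ³: -12, -12, -12
Third differences constant at -12.
-54 − 12 = -66;  -128 − 66 = -194;  -181 − 194 = -375

-375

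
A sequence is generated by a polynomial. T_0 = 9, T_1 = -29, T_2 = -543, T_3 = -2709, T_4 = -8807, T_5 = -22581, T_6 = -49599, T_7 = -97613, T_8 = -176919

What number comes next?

D1: -38 , -514 , -2166 , -6098 , -13774 , -27018 , -48014 , -79306
D2: -476 , -1652 , -3932 , -7676 , -13244 , -20996 , -31292
D3: -1176 , -2280 , -3744 , -5568 , -7752 , -10296
D4: -1104 , -1464 , -1824 , -2184 , -2544
D5: -360 , -360 , -360 , -360
Constant fifth difference = -360, so extend:
-2544 − 360 = -2904;  -10296 − 2904 = -13200;  -31292 − 13200 = -44492;  -79306 − 44492 = -123798;  -176919 − 123798 = -300717

-300717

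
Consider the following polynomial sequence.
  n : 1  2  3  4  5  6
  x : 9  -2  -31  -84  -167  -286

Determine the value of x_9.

-11  -29  -53  -83  -119
-18  -24  -30  -36
-6  -6  -6
Constant third difference = -6, so extend:
-36 − 6 = -42;  -119 − 42 = -161;  -286 − 161 = -447
-42 − 6 = -48;  -161 − 48 = -209;  -447 − 209 = -656
-48 − 6 = -54;  -209 − 54 = -263;  -656 − 263 = -919

-919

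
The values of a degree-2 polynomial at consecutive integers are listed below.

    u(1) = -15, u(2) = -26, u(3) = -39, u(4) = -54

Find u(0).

D1: -11, -13, -15
D2: -2, -2
The second differences are constant at -2.
Work back: -11 + 2 = -9;  -15 + 9 = -6

-6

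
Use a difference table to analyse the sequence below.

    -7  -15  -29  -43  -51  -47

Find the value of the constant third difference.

First differences: -8, -14, -14, -8, 4
Second differences: -6, 0, 6, 12
Third differences: 6, 6, 6

6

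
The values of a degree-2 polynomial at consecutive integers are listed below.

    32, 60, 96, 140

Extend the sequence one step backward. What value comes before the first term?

12

D1: 28  36  44
D2: 8  8
The second differences are constant at 8.
Work back: 28 − 8 = 20;  32 − 20 = 12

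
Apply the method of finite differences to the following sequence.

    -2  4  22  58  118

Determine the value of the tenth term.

988

Δ: 6  18  36  60
Δ²: 12  18  24
Δ³: 6  6
The third differences are constant (6).
24 + 6 = 30;  60 + 30 = 90;  118 + 90 = 208
30 + 6 = 36;  90 + 36 = 126;  208 + 126 = 334
36 + 6 = 42;  126 + 42 = 168;  334 + 168 = 502
42 + 6 = 48;  168 + 48 = 216;  502 + 216 = 718
48 + 6 = 54;  216 + 54 = 270;  718 + 270 = 988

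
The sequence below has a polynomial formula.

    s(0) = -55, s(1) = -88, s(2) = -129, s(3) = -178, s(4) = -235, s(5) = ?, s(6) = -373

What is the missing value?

-300

Using the first 5 terms:
First differences: -33  -41  -49  -57
Second differences: -8  -8  -8
Constant second difference = -8.
Extend forward: -57 − 8 = -65;  -235 − 65 = -300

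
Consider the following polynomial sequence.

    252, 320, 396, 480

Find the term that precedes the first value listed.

192

First differences: 68  76  84
Second differences: 8  8
The second differences are constant at 8.
Work back: 68 − 8 = 60;  252 − 60 = 192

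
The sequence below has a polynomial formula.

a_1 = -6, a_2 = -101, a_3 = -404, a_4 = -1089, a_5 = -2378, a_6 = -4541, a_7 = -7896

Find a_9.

-95, -303, -685, -1289, -2163, -3355
-208, -382, -604, -874, -1192
-174, -222, -270, -318
-48, -48, -48
The fourth differences are constant (-48).
-318 − 48 = -366;  -1192 − 366 = -1558;  -3355 − 1558 = -4913;  -7896 − 4913 = -12809
-366 − 48 = -414;  -1558 − 414 = -1972;  -4913 − 1972 = -6885;  -12809 − 6885 = -19694

-19694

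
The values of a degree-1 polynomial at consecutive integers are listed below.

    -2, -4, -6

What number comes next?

-8

-2 , -2
The first differences are constant (-2).
-6 − 2 = -8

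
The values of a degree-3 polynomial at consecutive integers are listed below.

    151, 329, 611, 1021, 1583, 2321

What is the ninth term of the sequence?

178, 282, 410, 562, 738
104, 128, 152, 176
24, 24, 24
Constant third difference = 24, so extend:
176 + 24 = 200;  738 + 200 = 938;  2321 + 938 = 3259
200 + 24 = 224;  938 + 224 = 1162;  3259 + 1162 = 4421
224 + 24 = 248;  1162 + 248 = 1410;  4421 + 1410 = 5831

5831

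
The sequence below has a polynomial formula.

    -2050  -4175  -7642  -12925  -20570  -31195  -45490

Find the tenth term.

-118375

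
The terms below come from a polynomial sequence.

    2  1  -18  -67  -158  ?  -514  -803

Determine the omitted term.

-303

Using the first 5 terms:
-1  -19  -49  -91
-18  -30  -42
-12  -12
Constant third difference = -12.
Extend forward: -42 − 12 = -54;  -91 − 54 = -145;  -158 − 145 = -303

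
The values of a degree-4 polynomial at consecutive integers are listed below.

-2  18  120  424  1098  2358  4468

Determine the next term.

First differences: 20  102  304  674  1260  2110
Second differences: 82  202  370  586  850
Third differences: 120  168  216  264
Fourth differences: 48  48  48
Constant fourth difference = 48, so extend:
264 + 48 = 312;  850 + 312 = 1162;  2110 + 1162 = 3272;  4468 + 3272 = 7740

7740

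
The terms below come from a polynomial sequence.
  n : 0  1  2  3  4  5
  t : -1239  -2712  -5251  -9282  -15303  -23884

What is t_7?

D1: -1473, -2539, -4031, -6021, -8581
D2: -1066, -1492, -1990, -2560
D3: -426, -498, -570
D4: -72, -72
Fourth differences constant at -72.
-570 − 72 = -642;  -2560 − 642 = -3202;  -8581 − 3202 = -11783;  -23884 − 11783 = -35667
-642 − 72 = -714;  -3202 − 714 = -3916;  -11783 − 3916 = -15699;  -35667 − 15699 = -51366

-51366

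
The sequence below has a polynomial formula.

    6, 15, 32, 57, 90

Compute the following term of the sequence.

First differences: 9, 17, 25, 33
Second differences: 8, 8, 8
The second differences are constant (8).
33 + 8 = 41;  90 + 41 = 131

131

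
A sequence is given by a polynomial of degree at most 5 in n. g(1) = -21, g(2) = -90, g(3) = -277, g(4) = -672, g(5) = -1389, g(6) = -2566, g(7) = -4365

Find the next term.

First differences: -69, -187, -395, -717, -1177, -1799
Second differences: -118, -208, -322, -460, -622
Third differences: -90, -114, -138, -162
Fourth differences: -24, -24, -24
Fourth differences constant at -24.
-162 − 24 = -186;  -622 − 186 = -808;  -1799 − 808 = -2607;  -4365 − 2607 = -6972

-6972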